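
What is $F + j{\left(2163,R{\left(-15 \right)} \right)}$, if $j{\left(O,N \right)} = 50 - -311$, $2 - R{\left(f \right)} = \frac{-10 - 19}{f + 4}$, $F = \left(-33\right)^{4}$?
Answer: $1186282$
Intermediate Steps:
$F = 1185921$
$R{\left(f \right)} = 2 + \frac{29}{4 + f}$ ($R{\left(f \right)} = 2 - \frac{-10 - 19}{f + 4} = 2 - - \frac{29}{4 + f} = 2 + \frac{29}{4 + f}$)
$j{\left(O,N \right)} = 361$ ($j{\left(O,N \right)} = 50 + 311 = 361$)
$F + j{\left(2163,R{\left(-15 \right)} \right)} = 1185921 + 361 = 1186282$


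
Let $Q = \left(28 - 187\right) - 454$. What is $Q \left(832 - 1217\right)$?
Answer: $236005$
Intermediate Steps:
$Q = -613$ ($Q = -159 - 454 = -613$)
$Q \left(832 - 1217\right) = - 613 \left(832 - 1217\right) = \left(-613\right) \left(-385\right) = 236005$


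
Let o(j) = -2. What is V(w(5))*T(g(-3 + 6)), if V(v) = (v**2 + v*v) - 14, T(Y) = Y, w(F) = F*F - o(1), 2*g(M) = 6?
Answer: 4332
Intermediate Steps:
g(M) = 3 (g(M) = (1/2)*6 = 3)
w(F) = 2 + F**2 (w(F) = F*F - 1*(-2) = F**2 + 2 = 2 + F**2)
V(v) = -14 + 2*v**2 (V(v) = (v**2 + v**2) - 14 = 2*v**2 - 14 = -14 + 2*v**2)
V(w(5))*T(g(-3 + 6)) = (-14 + 2*(2 + 5**2)**2)*3 = (-14 + 2*(2 + 25)**2)*3 = (-14 + 2*27**2)*3 = (-14 + 2*729)*3 = (-14 + 1458)*3 = 1444*3 = 4332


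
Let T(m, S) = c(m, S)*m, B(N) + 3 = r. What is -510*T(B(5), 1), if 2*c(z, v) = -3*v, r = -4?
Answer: -5355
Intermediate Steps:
B(N) = -7 (B(N) = -3 - 4 = -7)
c(z, v) = -3*v/2 (c(z, v) = (-3*v)/2 = -3*v/2)
T(m, S) = -3*S*m/2 (T(m, S) = (-3*S/2)*m = -3*S*m/2)
-510*T(B(5), 1) = -(-765)*(-7) = -510*21/2 = -5355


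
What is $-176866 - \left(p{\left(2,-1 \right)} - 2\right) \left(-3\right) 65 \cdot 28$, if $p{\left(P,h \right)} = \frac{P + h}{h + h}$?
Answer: $-190516$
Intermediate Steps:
$p{\left(P,h \right)} = \frac{P + h}{2 h}$
$-176866 - \left(p{\left(2,-1 \right)} - 2\right) \left(-3\right) 65 \cdot 28 = -176866 - \left(\frac{2 - 1}{2 \left(-1\right)} - 2\right) \left(-3\right) 65 \cdot 28 = -176866 - \left(\frac{1}{2} \left(-1\right) 1 - 2\right) \left(-3\right) 65 \cdot 28 = -176866 - \left(- \frac{1}{2} - 2\right) \left(-3\right) 65 \cdot 28 = -176866 - \left(- \frac{5}{2}\right) \left(-3\right) 65 \cdot 28 = -176866 - \frac{15}{2} \cdot 65 \cdot 28 = -176866 - \frac{975}{2} \cdot 28 = -176866 - 13650 = -190516$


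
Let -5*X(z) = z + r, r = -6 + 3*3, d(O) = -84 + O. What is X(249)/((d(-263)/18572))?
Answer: 4680144/1735 ≈ 2697.5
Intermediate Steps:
r = 3 (r = -6 + 9 = 3)
X(z) = -⅗ - z/5 (X(z) = -(z + 3)/5 = -(3 + z)/5 = -⅗ - z/5)
X(249)/((d(-263)/18572)) = (-⅗ - ⅕*249)/(((-84 - 263)/18572)) = (-⅗ - 249/5)/((-347*1/18572)) = -252/(5*(-347/18572)) = -252/5*(-18572/347) = 4680144/1735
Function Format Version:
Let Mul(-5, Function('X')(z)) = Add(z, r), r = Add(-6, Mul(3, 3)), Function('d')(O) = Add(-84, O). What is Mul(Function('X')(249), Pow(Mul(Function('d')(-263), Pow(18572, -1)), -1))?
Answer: Rational(4680144, 1735) ≈ 2697.5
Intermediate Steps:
r = 3 (r = Add(-6, 9) = 3)
Function('X')(z) = Add(Rational(-3, 5), Mul(Rational(-1, 5), z)) (Function('X')(z) = Mul(Rational(-1, 5), Add(z, 3)) = Mul(Rational(-1, 5), Add(3, z)) = Add(Rational(-3, 5), Mul(Rational(-1, 5), z)))
Mul(Function('X')(249), Pow(Mul(Function('d')(-263), Pow(18572, -1)), -1)) = Mul(Add(Rational(-3, 5), Mul(Rational(-1, 5), 249)), Pow(Mul(Add(-84, -263), Pow(18572, -1)), -1)) = Mul(Add(Rational(-3, 5), Rational(-249, 5)), Pow(Mul(-347, Rational(1, 18572)), -1)) = Mul(Rational(-252, 5), Pow(Rational(-347, 18572), -1)) = Mul(Rational(-252, 5), Rational(-18572, 347)) = Rational(4680144, 1735)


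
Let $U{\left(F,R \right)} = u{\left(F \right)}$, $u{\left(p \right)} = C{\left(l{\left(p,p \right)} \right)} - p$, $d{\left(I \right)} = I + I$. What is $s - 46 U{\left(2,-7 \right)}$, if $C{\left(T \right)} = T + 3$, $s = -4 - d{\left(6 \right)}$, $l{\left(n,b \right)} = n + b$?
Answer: $-246$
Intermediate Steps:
$d{\left(I \right)} = 2 I$
$l{\left(n,b \right)} = b + n$
$s = -16$ ($s = -4 - 2 \cdot 6 = -4 - 12 = -16$)
$C{\left(T \right)} = 3 + T$
$u{\left(p \right)} = 3 + p$ ($u{\left(p \right)} = \left(3 + \left(p + p\right)\right) - p = \left(3 + 2 p\right) - p = 3 + p$)
$U{\left(F,R \right)} = 3 + F$
$s - 46 U{\left(2,-7 \right)} = -16 - 46 \left(3 + 2\right) = -16 - 230 = -246$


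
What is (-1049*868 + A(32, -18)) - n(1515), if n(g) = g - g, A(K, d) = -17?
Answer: -910549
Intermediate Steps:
n(g) = 0
(-1049*868 + A(32, -18)) - n(1515) = (-1049*868 - 17) - 1*0 = (-910532 - 17) + 0 = -910549 + 0 = -910549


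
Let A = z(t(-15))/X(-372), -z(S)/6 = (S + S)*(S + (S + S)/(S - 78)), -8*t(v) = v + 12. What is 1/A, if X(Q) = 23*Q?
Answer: 3148608/605 ≈ 5204.3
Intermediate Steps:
t(v) = -3/2 - v/8 (t(v) = -(v + 12)/8 = -(12 + v)/8 = -3/2 - v/8)
z(S) = -12*S*(S + 2*S/(-78 + S)) (z(S) = -6*(S + S)*(S + (S + S)/(S - 78)) = -6*2*S*(S + (2*S)/(-78 + S)) = -6*2*S*(S + 2*S/(-78 + S)) = -12*S*(S + 2*S/(-78 + S)))
A = 605/3148608 (A = (12*(-3/2 - 1/8*(-15))**2*(76 - (-3/2 - 1/8*(-15)))/(-78 + (-3/2 - 1/8*(-15))))/((23*(-372))) = (12*(-3/2 + 15/8)**2*(76 - (-3/2 + 15/8))/(-78 + (-3/2 + 15/8)))/(-8556) = (12*(3/8)**2*(76 - 1*3/8)/(-78 + 3/8))*(-1/8556) = (12*(9/64)*(76 - 3/8)/(-621/8))*(-1/8556) = (12*(9/64)*(-8/621)*(605/8))*(-1/8556) = -605/368*(-1/8556) = 605/3148608 ≈ 0.00019215)
1/A = 1/(605/3148608) = 3148608/605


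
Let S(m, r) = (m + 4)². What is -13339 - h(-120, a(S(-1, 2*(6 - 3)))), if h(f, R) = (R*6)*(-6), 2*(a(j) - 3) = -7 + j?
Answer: -13195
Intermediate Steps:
S(m, r) = (4 + m)²
a(j) = -½ + j/2 (a(j) = 3 + (-7 + j)/2 = 3 + (-7/2 + j/2) = -½ + j/2)
h(f, R) = -36*R (h(f, R) = (6*R)*(-6) = -36*R)
-13339 - h(-120, a(S(-1, 2*(6 - 3)))) = -13339 - (-36)*(-½ + (4 - 1)²/2) = -13339 - (-36)*(-½ + (½)*3²) = -13339 - (-36)*(-½ + (½)*9) = -13339 - (-36)*(-½ + 9/2) = -13339 - (-36)*4 = -13339 - 1*(-144) = -13339 + 144 = -13195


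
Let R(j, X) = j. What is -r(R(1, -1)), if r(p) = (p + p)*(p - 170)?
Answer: 338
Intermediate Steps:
r(p) = 2*p*(-170 + p) (r(p) = (2*p)*(-170 + p) = 2*p*(-170 + p))
-r(R(1, -1)) = -2*(-170 + 1) = -2*(-169) = -1*(-338) = 338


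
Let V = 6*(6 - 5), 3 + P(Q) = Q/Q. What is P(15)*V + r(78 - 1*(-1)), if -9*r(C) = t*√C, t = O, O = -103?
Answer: -12 + 103*√79/9 ≈ 89.720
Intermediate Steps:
t = -103
P(Q) = -2 (P(Q) = -3 + Q/Q = -3 + 1 = -2)
r(C) = 103*√C/9 (r(C) = -(-103)*√C/9 = 103*√C/9)
V = 6 (V = 6*1 = 6)
P(15)*V + r(78 - 1*(-1)) = -2*6 + 103*√(78 - 1*(-1))/9 = -12 + 103*√(78 + 1)/9 = -12 + 103*√79/9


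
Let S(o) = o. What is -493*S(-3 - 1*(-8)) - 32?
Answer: -2497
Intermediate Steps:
-493*S(-3 - 1*(-8)) - 32 = -493*(-3 - 1*(-8)) - 32 = -493*(-3 + 8) - 32 = -493*5 - 32 = -2465 - 32 = -2497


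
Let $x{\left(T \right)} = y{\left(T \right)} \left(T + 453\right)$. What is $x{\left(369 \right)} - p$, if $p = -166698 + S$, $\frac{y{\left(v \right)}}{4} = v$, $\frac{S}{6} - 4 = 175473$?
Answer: $327108$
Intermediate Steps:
$S = 1052862$ ($S = 24 + 6 \cdot 175473 = 24 + 1052838 = 1052862$)
$y{\left(v \right)} = 4 v$
$x{\left(T \right)} = 4 T \left(453 + T\right)$ ($x{\left(T \right)} = 4 T \left(T + 453\right) = 4 T \left(453 + T\right)$)
$p = 886164$ ($p = -166698 + 1052862 = 886164$)
$x{\left(369 \right)} - p = 4 \cdot 369 \left(453 + 369\right) - 886164 = 4 \cdot 369 \cdot 822 - 886164 = 1213272 - 886164 = 327108$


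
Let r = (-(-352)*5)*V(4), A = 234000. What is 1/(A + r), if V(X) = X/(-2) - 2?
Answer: 1/226960 ≈ 4.4061e-6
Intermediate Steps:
V(X) = -2 - X/2 (V(X) = X*(-½) - 2 = -X/2 - 2 = -2 - X/2)
r = -7040 (r = (-(-352)*5)*(-2 - ½*4) = (-44*(-40))*(-2 - 2) = 1760*(-4) = -7040)
1/(A + r) = 1/(234000 - 7040) = 1/226960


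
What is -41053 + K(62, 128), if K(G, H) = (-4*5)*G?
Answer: -42293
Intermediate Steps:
K(G, H) = -20*G
-41053 + K(62, 128) = -41053 - 20*62 = -41053 - 1240 = -42293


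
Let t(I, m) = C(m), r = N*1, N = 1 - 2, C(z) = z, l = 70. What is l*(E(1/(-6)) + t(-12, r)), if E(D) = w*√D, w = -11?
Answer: -70 - 385*I*√6/3 ≈ -70.0 - 314.35*I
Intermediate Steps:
N = -1
r = -1 (r = -1*1 = -1)
t(I, m) = m
E(D) = -11*√D
l*(E(1/(-6)) + t(-12, r)) = 70*(-11*I*√6/6 - 1) = 70*(-1 - 11*I*√6/6) = -70 - 385*I*√6/3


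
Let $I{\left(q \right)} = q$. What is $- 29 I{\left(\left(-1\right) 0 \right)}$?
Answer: $0$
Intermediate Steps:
$- 29 I{\left(\left(-1\right) 0 \right)} = - 29 \left(\left(-1\right) 0\right) = \left(-29\right) 0 = 0$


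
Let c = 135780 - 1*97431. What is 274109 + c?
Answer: 312458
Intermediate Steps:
c = 38349 (c = 135780 - 97431 = 38349)
274109 + c = 274109 + 38349 = 312458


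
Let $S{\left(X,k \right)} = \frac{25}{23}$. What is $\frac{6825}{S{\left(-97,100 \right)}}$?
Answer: $6279$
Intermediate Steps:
$S{\left(X,k \right)} = \frac{25}{23}$ ($S{\left(X,k \right)} = 25 \cdot \frac{1}{23} = \frac{25}{23}$)
$\frac{6825}{S{\left(-97,100 \right)}} = \frac{6825}{\frac{25}{23}} = 6825 \cdot \frac{23}{25} = 6279$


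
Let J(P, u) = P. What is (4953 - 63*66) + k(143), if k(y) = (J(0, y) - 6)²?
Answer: 831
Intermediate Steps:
k(y) = 36 (k(y) = (0 - 6)² = (-6)² = 36)
(4953 - 63*66) + k(143) = (4953 - 63*66) + 36 = (4953 - 4158) + 36 = 795 + 36 = 831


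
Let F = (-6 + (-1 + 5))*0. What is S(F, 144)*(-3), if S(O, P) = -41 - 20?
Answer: 183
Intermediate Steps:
F = 0 (F = (-6 + 4)*0 = -2*0 = 0)
S(O, P) = -61
S(F, 144)*(-3) = -61*(-3) = 183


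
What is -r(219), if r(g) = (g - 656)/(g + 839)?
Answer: 19/46 ≈ 0.41304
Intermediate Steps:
r(g) = (-656 + g)/(839 + g)
-r(219) = -(-656 + 219)/(839 + 219) = -(-437)/1058 = -1*(-19/46) = 19/46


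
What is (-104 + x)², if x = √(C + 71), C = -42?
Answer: (104 - √29)² ≈ 9724.9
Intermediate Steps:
x = √29 (x = √(-42 + 71) = √29 ≈ 5.3852)
(-104 + x)² = (-104 + √29)²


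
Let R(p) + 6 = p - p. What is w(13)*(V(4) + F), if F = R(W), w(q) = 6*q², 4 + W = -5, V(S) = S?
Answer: -2028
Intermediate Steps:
W = -9 (W = -4 - 5 = -9)
R(p) = -6 (R(p) = -6 + (p - p) = -6 + 0 = -6)
F = -6
w(13)*(V(4) + F) = (6*13²)*(4 - 6) = (6*169)*(-2) = 1014*(-2) = -2028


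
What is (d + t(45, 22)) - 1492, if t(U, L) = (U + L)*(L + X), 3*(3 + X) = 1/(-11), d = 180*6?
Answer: 28346/33 ≈ 858.97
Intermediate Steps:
d = 1080
X = -100/33 (X = -3 + (1/3)/(-11) = -3 + (1/3)*(-1/11) = -3 - 1/33 = -100/33 ≈ -3.0303)
t(U, L) = (-100/33 + L)*(L + U) (t(U, L) = (U + L)*(L - 100/33) = (L + U)*(-100/33 + L) = (-100/33 + L)*(L + U))
(d + t(45, 22)) - 1492 = (1080 + (22**2 - 100/33*22 - 100/33*45 + 22*45)) - 1492 = (1080 + (484 - 200/3 - 1500/11 + 990)) - 1492 = (1080 + 41942/33) - 1492 = 77582/33 - 1492 = 28346/33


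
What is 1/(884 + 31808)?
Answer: 1/32692 ≈ 3.0589e-5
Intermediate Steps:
1/(884 + 31808) = 1/32692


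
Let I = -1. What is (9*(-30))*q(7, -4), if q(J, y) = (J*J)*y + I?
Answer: 53190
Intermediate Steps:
q(J, y) = -1 + y*J² (q(J, y) = (J*J)*y - 1 = J²*y - 1 = y*J² - 1 = -1 + y*J²)
(9*(-30))*q(7, -4) = (9*(-30))*(-1 - 4*7²) = -270*(-1 - 4*49) = -270*(-1 - 196) = -270*(-197) = 53190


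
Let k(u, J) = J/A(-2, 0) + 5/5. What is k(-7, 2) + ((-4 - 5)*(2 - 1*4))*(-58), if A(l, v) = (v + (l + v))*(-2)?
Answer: -2085/2 ≈ -1042.5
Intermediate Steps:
A(l, v) = -4*v - 2*l (A(l, v) = (l + 2*v)*(-2) = -4*v - 2*l)
k(u, J) = 1 + J/4 (k(u, J) = J/(-4*0 - 2*(-2)) + 5/5 = J/(0 + 4) + 5*(⅕) = J/4 + 1 = 1 + J/4)
k(-7, 2) + ((-4 - 5)*(2 - 1*4))*(-58) = (1 + (¼)*2) + ((-4 - 5)*(2 - 1*4))*(-58) = (1 + ½) - 9*(2 - 4)*(-58) = 3/2 - 9*(-2)*(-58) = 3/2 + 18*(-58) = 3/2 - 1044 = -2085/2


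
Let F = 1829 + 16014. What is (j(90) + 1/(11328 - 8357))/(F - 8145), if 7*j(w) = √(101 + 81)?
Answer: 1/28812758 + √182/67886 ≈ 0.00019876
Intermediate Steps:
F = 17843
j(w) = √182/7 (j(w) = √(101 + 81)/7 = √182/7)
(j(90) + 1/(11328 - 8357))/(F - 8145) = (√182/7 + 1/(11328 - 8357))/(17843 - 8145) = (√182/7 + 1/2971)/9698 = (√182/7 + 1/2971)*(1/9698) = (1/2971 + √182/7)*(1/9698) = 1/28812758 + √182/67886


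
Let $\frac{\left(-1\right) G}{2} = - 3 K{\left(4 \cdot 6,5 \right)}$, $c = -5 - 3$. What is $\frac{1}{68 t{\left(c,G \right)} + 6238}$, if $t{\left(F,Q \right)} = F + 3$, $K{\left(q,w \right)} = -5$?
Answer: $\frac{1}{5898} \approx 0.00016955$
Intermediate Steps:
$c = -8$
$G = -30$ ($G = - 2 \left(\left(-3\right) \left(-5\right)\right) = \left(-2\right) 15 = -30$)
$t{\left(F,Q \right)} = 3 + F$
$\frac{1}{68 t{\left(c,G \right)} + 6238} = \frac{1}{68 \left(3 - 8\right) + 6238} = \frac{1}{68 \left(-5\right) + 6238} = \frac{1}{-340 + 6238} = \frac{1}{5898}$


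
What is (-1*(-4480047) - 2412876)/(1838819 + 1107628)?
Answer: 689057/982149 ≈ 0.70158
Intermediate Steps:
(-1*(-4480047) - 2412876)/(1838819 + 1107628) = (4480047 - 2412876)/2946447 = 2067171*(1/2946447) = 689057/982149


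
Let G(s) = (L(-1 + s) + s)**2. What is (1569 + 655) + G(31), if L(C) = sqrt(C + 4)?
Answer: 3219 + 62*sqrt(34) ≈ 3580.5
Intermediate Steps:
L(C) = sqrt(4 + C)
G(s) = (s + sqrt(3 + s))**2 (G(s) = (sqrt(4 + (-1 + s)) + s)**2 = (sqrt(3 + s) + s)**2 = (s + sqrt(3 + s))**2)
(1569 + 655) + G(31) = (1569 + 655) + (31 + sqrt(3 + 31))**2 = 2224 + (31 + sqrt(34))**2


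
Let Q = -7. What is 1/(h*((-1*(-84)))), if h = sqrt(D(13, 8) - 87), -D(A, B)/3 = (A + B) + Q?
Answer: -I*sqrt(129)/10836 ≈ -0.0010482*I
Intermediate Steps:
D(A, B) = 21 - 3*A - 3*B (D(A, B) = -3*((A + B) - 7) = -3*(-7 + A + B) = 21 - 3*A - 3*B)
h = I*sqrt(129) (h = sqrt((21 - 3*13 - 3*8) - 87) = sqrt((21 - 39 - 24) - 87) = sqrt(-42 - 87) = sqrt(-129) = I*sqrt(129) ≈ 11.358*I)
1/(h*((-1*(-84)))) = 1/(((I*sqrt(129)))*((-1*(-84)))) = -I*sqrt(129)/129/84 = -I*sqrt(129)/129*(1/84) = -I*sqrt(129)/10836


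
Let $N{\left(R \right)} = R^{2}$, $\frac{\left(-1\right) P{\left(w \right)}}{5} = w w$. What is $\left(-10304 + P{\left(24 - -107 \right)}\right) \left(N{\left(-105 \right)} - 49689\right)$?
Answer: $3715958376$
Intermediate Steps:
$P{\left(w \right)} = - 5 w^{2}$ ($P{\left(w \right)} = - 5 w w = - 5 w^{2}$)
$\left(-10304 + P{\left(24 - -107 \right)}\right) \left(N{\left(-105 \right)} - 49689\right) = \left(-10304 - 5 \left(24 - -107\right)^{2}\right) \left(\left(-105\right)^{2} - 49689\right) = \left(-10304 - 5 \left(24 + 107\right)^{2}\right) \left(11025 - 49689\right) = \left(-10304 - 5 \cdot 131^{2}\right) \left(-38664\right) = \left(-10304 - 85805\right) \left(-38664\right) = \left(-96109\right) \left(-38664\right) = 3715958376$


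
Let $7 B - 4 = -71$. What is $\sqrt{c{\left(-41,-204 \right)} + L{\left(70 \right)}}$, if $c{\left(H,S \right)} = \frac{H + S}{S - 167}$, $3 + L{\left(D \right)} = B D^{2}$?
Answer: $\frac{88 i \sqrt{17013}}{53} \approx 216.57 i$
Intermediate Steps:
$B = - \frac{67}{7}$ ($B = \frac{4}{7} + \frac{1}{7} \left(-71\right) = \frac{4}{7} - \frac{71}{7} = - \frac{67}{7} \approx -9.5714$)
$L{\left(D \right)} = -3 - \frac{67 D^{2}}{7}$
$c{\left(H,S \right)} = \frac{H + S}{-167 + S}$
$\sqrt{c{\left(-41,-204 \right)} + L{\left(70 \right)}} = \sqrt{\frac{-41 - 204}{-167 - 204} - \left(3 + \frac{67 \cdot 70^{2}}{7}\right)} = \sqrt{\frac{1}{-371} \left(-245\right) - 46903} = \sqrt{\left(- \frac{1}{371}\right) \left(-245\right) - 46903} = \sqrt{\frac{35}{53} - 46903} = \sqrt{- \frac{2485824}{53}} = \frac{88 i \sqrt{17013}}{53}$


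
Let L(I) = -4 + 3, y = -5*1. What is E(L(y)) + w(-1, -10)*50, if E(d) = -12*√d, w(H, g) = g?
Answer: -500 - 12*I ≈ -500.0 - 12.0*I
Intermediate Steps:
y = -5
L(I) = -1
E(L(y)) + w(-1, -10)*50 = -12*I - 10*50 = -12*I - 500 = -500 - 12*I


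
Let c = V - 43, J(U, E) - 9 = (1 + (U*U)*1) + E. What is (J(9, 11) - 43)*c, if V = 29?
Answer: -826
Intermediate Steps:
J(U, E) = 10 + E + U**2 (J(U, E) = 9 + ((1 + (U*U)*1) + E) = 9 + ((1 + U**2*1) + E) = 9 + ((1 + U**2) + E) = 9 + (1 + E + U**2) = 10 + E + U**2)
c = -14 (c = 29 - 43 = -14)
(J(9, 11) - 43)*c = ((10 + 11 + 9**2) - 43)*(-14) = ((10 + 11 + 81) - 43)*(-14) = (102 - 43)*(-14) = 59*(-14) = -826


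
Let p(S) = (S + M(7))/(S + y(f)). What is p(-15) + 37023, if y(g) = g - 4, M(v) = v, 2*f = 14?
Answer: 111071/3 ≈ 37024.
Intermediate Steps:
f = 7 (f = (1/2)*14 = 7)
y(g) = -4 + g
p(S) = (7 + S)/(3 + S) (p(S) = (S + 7)/(S + (-4 + 7)) = (7 + S)/(S + 3) = (7 + S)/(3 + S))
p(-15) + 37023 = (7 - 15)/(3 - 15) + 37023 = -8/(-12) + 37023 = -1/12*(-8) + 37023 = 2/3 + 37023 = 111071/3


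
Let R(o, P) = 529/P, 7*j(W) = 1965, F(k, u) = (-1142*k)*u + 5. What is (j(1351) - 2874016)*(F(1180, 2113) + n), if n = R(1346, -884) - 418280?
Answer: 50641722141227258903/6188 ≈ 8.1839e+15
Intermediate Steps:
F(k, u) = 5 - 1142*k*u (F(k, u) = -1142*k*u + 5 = 5 - 1142*k*u)
j(W) = 1965/7 (j(W) = (1/7)*1965 = 1965/7)
n = -369760049/884 (n = 529/(-884) - 418280 = 529*(-1/884) - 418280 = -529/884 - 418280 = -369760049/884 ≈ -4.1828e+5)
(j(1351) - 2874016)*(F(1180, 2113) + n) = (1965/7 - 2874016)*((5 - 1142*1180*2113) - 369760049/884) = -20116147*((5 - 2847394280) - 369760049/884)/7 = -20116147*(-2847394275 - 369760049/884)/7 = -20116147/7*(-2517466299149/884) = 50641722141227258903/6188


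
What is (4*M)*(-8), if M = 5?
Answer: -160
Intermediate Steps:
(4*M)*(-8) = (4*5)*(-8) = 20*(-8) = -160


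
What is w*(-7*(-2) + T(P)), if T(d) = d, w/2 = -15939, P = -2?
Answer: -382536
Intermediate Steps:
w = -31878 (w = 2*(-15939) = -31878)
w*(-7*(-2) + T(P)) = -31878*(-7*(-2) - 2) = -31878*(14 - 2) = -31878*12 = -382536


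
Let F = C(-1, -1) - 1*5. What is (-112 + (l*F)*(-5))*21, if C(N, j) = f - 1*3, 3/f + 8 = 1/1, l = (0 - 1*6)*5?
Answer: -28902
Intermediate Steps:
l = -30 (l = (0 - 6)*5 = -6*5 = -30)
f = -3/7 (f = 3/(-8 + 1/1) = 3/(-8 + 1) = 3/(-7) = 3*(-⅐) = -3/7 ≈ -0.42857)
C(N, j) = -24/7 (C(N, j) = -3/7 - 1*3 = -3/7 - 3 = -24/7)
F = -59/7 (F = -24/7 - 1*5 = -24/7 - 5 = -59/7 ≈ -8.4286)
(-112 + (l*F)*(-5))*21 = (-112 - 30*(-59/7)*(-5))*21 = (-112 + (1770/7)*(-5))*21 = (-112 - 8850/7)*21 = -9634/7*21 = -28902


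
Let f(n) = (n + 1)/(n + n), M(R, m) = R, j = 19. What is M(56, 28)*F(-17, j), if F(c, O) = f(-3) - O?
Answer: -3136/3 ≈ -1045.3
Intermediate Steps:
f(n) = (1 + n)/(2*n) (f(n) = (1 + n)/((2*n)) = (1 + n)*(1/(2*n)) = (1 + n)/(2*n))
F(c, O) = 1/3 - O (F(c, O) = (1/2)*(1 - 3)/(-3) - O = (1/2)*(-1/3)*(-2) - O = 1/3 - O)
M(56, 28)*F(-17, j) = 56*(1/3 - 1*19) = 56*(1/3 - 19) = 56*(-56/3) = -3136/3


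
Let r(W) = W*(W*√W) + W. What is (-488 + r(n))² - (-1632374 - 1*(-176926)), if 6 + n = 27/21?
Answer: 28502770286/16807 - 7511922*I*√231/2401 ≈ 1.6959e+6 - 47552.0*I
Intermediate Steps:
n = -33/7 (n = -6 + 27/21 = -6 + 27*(1/21) = -6 + 9/7 = -33/7 ≈ -4.7143)
r(W) = W + W^(5/2) (r(W) = W*W^(3/2) + W = W^(5/2) + W = W + W^(5/2))
(-488 + r(n))² - (-1632374 - 1*(-176926)) = (-488 + (-33/7 + (-33/7)^(5/2)))² - (-1632374 - 1*(-176926)) = (-488 + (-33/7 + 1089*I*√231/343))² - (-1632374 + 176926) = (-3449/7 + 1089*I*√231/343)² - 1*(-1455448) = (-3449/7 + 1089*I*√231/343)² + 1455448 = 1455448 + (-3449/7 + 1089*I*√231/343)²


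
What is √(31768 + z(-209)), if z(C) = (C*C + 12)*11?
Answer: √512391 ≈ 715.81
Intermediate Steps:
z(C) = 132 + 11*C² (z(C) = (C² + 12)*11 = (12 + C²)*11 = 132 + 11*C²)
√(31768 + z(-209)) = √(31768 + (132 + 11*(-209)²)) = √(31768 + (132 + 11*43681)) = √(31768 + (132 + 480491)) = √(31768 + 480623) = √512391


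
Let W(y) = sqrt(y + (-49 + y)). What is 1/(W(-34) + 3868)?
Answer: 3868/14961541 - 3*I*sqrt(13)/14961541 ≈ 0.00025853 - 7.2296e-7*I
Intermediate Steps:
W(y) = sqrt(-49 + 2*y)
1/(W(-34) + 3868) = 1/(sqrt(-49 + 2*(-34)) + 3868) = 1/(sqrt(-49 - 68) + 3868) = 1/(sqrt(-117) + 3868) = 1/(3*I*sqrt(13) + 3868) = 1/(3868 + 3*I*sqrt(13))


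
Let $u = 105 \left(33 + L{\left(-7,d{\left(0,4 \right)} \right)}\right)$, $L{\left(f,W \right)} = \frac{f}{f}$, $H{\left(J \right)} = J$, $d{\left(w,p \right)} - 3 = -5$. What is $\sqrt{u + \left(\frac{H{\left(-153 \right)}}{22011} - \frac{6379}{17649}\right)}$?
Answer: $\frac{2 \sqrt{1662639686018438479}}{43163571} \approx 59.746$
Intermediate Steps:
$d{\left(w,p \right)} = -2$ ($d{\left(w,p \right)} = 3 - 5 = -2$)
$L{\left(f,W \right)} = 1$
$u = 3570$ ($u = 105 \left(33 + 1\right) = 105 \cdot 34 = 3570$)
$\sqrt{u + \left(\frac{H{\left(-153 \right)}}{22011} - \frac{6379}{17649}\right)} = \sqrt{3570 - \left(\frac{51}{7337} + \frac{6379}{17649}\right)} = \sqrt{3570 - \frac{47702822}{129490713}} = \sqrt{\frac{462234142588}{129490713}} = \frac{2 \sqrt{1662639686018438479}}{43163571}$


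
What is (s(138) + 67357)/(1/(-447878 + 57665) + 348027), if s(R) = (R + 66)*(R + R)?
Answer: 48254129793/135804659750 ≈ 0.35532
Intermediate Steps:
s(R) = 2*R*(66 + R) (s(R) = (66 + R)*(2*R) = 2*R*(66 + R))
(s(138) + 67357)/(1/(-447878 + 57665) + 348027) = (2*138*(66 + 138) + 67357)/(1/(-447878 + 57665) + 348027) = (2*138*204 + 67357)/(1/(-390213) + 348027) = (56304 + 67357)/(-1/390213 + 348027) = 123661/(135804659750/390213) = 123661*(390213/135804659750) = 48254129793/135804659750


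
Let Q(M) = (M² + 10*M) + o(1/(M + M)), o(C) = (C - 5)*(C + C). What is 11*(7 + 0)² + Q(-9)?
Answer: 85951/162 ≈ 530.56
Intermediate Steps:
o(C) = 2*C*(-5 + C) (o(C) = (-5 + C)*(2*C) = 2*C*(-5 + C))
Q(M) = M² + 10*M + (-5 + 1/(2*M))/M (Q(M) = (M² + 10*M) + 2*(-5 + 1/(M + M))/(M + M) = (M² + 10*M) + 2*(-5 + 1/(2*M))/((2*M)) = (M² + 10*M) + 2*(1/(2*M))*(-5 + 1/(2*M)) = (M² + 10*M) + (-5 + 1/(2*M))/M = M² + 10*M + (-5 + 1/(2*M))/M)
11*(7 + 0)² + Q(-9) = 11*(7 + 0)² + ((-9)² + (½)/(-9)² - 5/(-9) + 10*(-9)) = 11*7² + (81 + (½)*(1/81) - 5*(-⅑) - 90) = 11*49 + (81 + 1/162 + 5/9 - 90) = 539 - 1367/162 = 85951/162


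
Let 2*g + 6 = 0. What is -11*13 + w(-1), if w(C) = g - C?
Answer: -145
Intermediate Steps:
g = -3 (g = -3 + (1/2)*0 = -3 + 0 = -3)
w(C) = -3 - C
-11*13 + w(-1) = -11*13 + (-3 - 1*(-1)) = -143 + (-3 + 1) = -143 - 2 = -145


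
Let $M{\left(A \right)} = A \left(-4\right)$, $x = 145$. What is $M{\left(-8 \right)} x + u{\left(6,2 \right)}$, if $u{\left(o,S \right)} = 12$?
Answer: $4652$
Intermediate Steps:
$M{\left(A \right)} = - 4 A$
$M{\left(-8 \right)} x + u{\left(6,2 \right)} = \left(-4\right) \left(-8\right) 145 + 12 = 32 \cdot 145 + 12 = 4640 + 12 = 4652$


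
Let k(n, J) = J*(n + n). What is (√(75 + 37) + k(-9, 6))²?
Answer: 11776 - 864*√7 ≈ 9490.1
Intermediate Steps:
k(n, J) = 2*J*n (k(n, J) = J*(2*n) = 2*J*n)
(√(75 + 37) + k(-9, 6))² = (√(75 + 37) + 2*6*(-9))² = (√112 - 108)² = (4*√7 - 108)² = (-108 + 4*√7)²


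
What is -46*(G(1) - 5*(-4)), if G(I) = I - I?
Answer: -920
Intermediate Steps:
G(I) = 0
-46*(G(1) - 5*(-4)) = -46*(0 - 5*(-4)) = -46*(0 + 20) = -46*20 = -920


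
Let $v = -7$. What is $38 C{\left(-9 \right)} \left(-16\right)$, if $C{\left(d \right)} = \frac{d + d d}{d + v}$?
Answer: $2736$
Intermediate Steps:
$C{\left(d \right)} = \frac{d + d^{2}}{-7 + d}$ ($C{\left(d \right)} = \frac{d + d d}{d - 7} = \frac{d + d^{2}}{-7 + d}$)
$38 C{\left(-9 \right)} \left(-16\right) = 38 \left(- \frac{9 \left(1 - 9\right)}{-7 - 9}\right) \left(-16\right) = 38 \left(\left(-9\right) \frac{1}{-16} \left(-8\right)\right) \left(-16\right) = 38 \left(\left(-9\right) \left(- \frac{1}{16}\right) \left(-8\right)\right) \left(-16\right) = 38 \left(- \frac{9}{2}\right) \left(-16\right) = \left(-171\right) \left(-16\right) = 2736$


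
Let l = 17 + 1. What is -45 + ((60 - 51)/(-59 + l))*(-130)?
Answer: -675/41 ≈ -16.463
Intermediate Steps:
l = 18
-45 + ((60 - 51)/(-59 + l))*(-130) = -45 + ((60 - 51)/(-59 + 18))*(-130) = -45 + (9/(-41))*(-130) = -45 + (9*(-1/41))*(-130) = -45 - 9/41*(-130) = -45 + 1170/41 = -675/41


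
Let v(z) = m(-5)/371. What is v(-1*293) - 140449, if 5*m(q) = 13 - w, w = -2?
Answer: -52106576/371 ≈ -1.4045e+5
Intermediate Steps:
m(q) = 3 (m(q) = (13 - 1*(-2))/5 = (13 + 2)/5 = (⅕)*15 = 3)
v(z) = 3/371
v(-1*293) - 140449 = 3/371 - 140449 = -52106576/371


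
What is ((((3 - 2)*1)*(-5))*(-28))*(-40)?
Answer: -5600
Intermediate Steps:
((((3 - 2)*1)*(-5))*(-28))*(-40) = (((1*1)*(-5))*(-28))*(-40) = ((1*(-5))*(-28))*(-40) = -5*(-28)*(-40) = 140*(-40) = -5600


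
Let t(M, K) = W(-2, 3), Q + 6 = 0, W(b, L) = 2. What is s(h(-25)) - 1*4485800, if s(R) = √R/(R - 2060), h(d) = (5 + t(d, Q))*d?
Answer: -4485800 - I*√7/447 ≈ -4.4858e+6 - 0.0059189*I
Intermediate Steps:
Q = -6 (Q = -6 + 0 = -6)
t(M, K) = 2
h(d) = 7*d (h(d) = (5 + 2)*d = 7*d)
s(R) = √R/(-2060 + R)
s(h(-25)) - 1*4485800 = √(7*(-25))/(-2060 + 7*(-25)) - 1*4485800 = √(-175)/(-2060 - 175) - 4485800 = (5*I*√7)/(-2235) - 4485800 = (5*I*√7)*(-1/2235) - 4485800 = -I*√7/447 - 4485800 = -4485800 - I*√7/447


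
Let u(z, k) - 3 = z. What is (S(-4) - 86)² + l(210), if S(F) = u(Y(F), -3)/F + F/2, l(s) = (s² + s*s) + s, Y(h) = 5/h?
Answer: 24635185/256 ≈ 96231.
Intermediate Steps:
u(z, k) = 3 + z
l(s) = s + 2*s² (l(s) = (s² + s²) + s = 2*s² + s = s + 2*s²)
S(F) = F/2 + (3 + 5/F)/F (S(F) = (3 + 5/F)/F + F/2 = F/2 + (3 + 5/F)/F)
(S(-4) - 86)² + l(210) = (((½)*(-4) + 3/(-4) + 5/(-4)²) - 86)² + 210*(1 + 2*210) = ((-2 + 3*(-¼) + 5*(1/16)) - 86)² + 210*(1 + 420) = ((-2 - ¾ + 5/16) - 86)² + 210*421 = (-39/16 - 86)² + 88410 = (-1415/16)² + 88410 = 2002225/256 + 88410 = 24635185/256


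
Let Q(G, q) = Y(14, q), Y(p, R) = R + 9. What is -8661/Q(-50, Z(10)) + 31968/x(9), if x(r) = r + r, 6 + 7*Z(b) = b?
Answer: 58365/67 ≈ 871.12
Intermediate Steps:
Z(b) = -6/7 + b/7
Y(p, R) = 9 + R
x(r) = 2*r
Q(G, q) = 9 + q
-8661/Q(-50, Z(10)) + 31968/x(9) = -8661/(9 + (-6/7 + (1/7)*10)) + 31968/((2*9)) = -8661/(9 + (-6/7 + 10/7)) + 31968/18 = -8661/(9 + 4/7) + 31968*(1/18) = -8661/67/7 + 1776 = -8661*7/67 + 1776 = -60627/67 + 1776 = 58365/67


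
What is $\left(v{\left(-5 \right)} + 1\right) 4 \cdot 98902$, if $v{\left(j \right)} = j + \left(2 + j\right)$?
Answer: $-2769256$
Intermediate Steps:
$v{\left(j \right)} = 2 + 2 j$
$\left(v{\left(-5 \right)} + 1\right) 4 \cdot 98902 = \left(\left(2 + 2 \left(-5\right)\right) + 1\right) 4 \cdot 98902 = \left(\left(2 - 10\right) + 1\right) 4 \cdot 98902 = \left(-8 + 1\right) 4 \cdot 98902 = \left(-7\right) 4 \cdot 98902 = \left(-28\right) 98902 = -2769256$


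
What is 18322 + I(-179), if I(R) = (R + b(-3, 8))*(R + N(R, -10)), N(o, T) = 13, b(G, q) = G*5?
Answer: 50526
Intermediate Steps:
b(G, q) = 5*G
I(R) = (-15 + R)*(13 + R) (I(R) = (R + 5*(-3))*(R + 13) = (R - 15)*(13 + R) = (-15 + R)*(13 + R))
18322 + I(-179) = 18322 + (-195 + (-179)² - 2*(-179)) = 18322 + (-195 + 32041 + 358) = 18322 + 32204 = 50526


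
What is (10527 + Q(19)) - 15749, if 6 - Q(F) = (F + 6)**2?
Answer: -5841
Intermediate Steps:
Q(F) = 6 - (6 + F)**2 (Q(F) = 6 - (F + 6)**2 = 6 - (6 + F)**2)
(10527 + Q(19)) - 15749 = (10527 + (6 - (6 + 19)**2)) - 15749 = (10527 + (6 - 1*25**2)) - 15749 = (10527 + (6 - 1*625)) - 15749 = (10527 + (6 - 625)) - 15749 = (10527 - 619) - 15749 = 9908 - 15749 = -5841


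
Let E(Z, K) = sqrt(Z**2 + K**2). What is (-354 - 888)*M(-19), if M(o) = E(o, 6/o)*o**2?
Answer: -23598*sqrt(130357) ≈ -8.5200e+6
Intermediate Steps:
E(Z, K) = sqrt(K**2 + Z**2)
M(o) = o**2*sqrt(o**2 + 36/o**2) (M(o) = sqrt((6/o)**2 + o**2)*o**2 = sqrt(36/o**2 + o**2)*o**2 = sqrt(o**2 + 36/o**2)*o**2 = o**2*sqrt(o**2 + 36/o**2))
(-354 - 888)*M(-19) = (-354 - 888)*((-19)**2*sqrt((36 + (-19)**4)/(-19)**2)) = -448362*sqrt((36 + 130321)/361) = -448362*sqrt((1/361)*130357) = -448362*sqrt(130357/361) = -448362*sqrt(130357)/19 = -23598*sqrt(130357)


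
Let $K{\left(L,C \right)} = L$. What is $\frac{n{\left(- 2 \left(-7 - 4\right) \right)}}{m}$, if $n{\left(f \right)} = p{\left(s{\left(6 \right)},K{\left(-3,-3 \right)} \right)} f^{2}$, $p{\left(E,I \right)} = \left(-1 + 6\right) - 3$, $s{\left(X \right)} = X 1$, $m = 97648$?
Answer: $\frac{121}{12206} \approx 0.0099132$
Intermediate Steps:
$s{\left(X \right)} = X$
$p{\left(E,I \right)} = 2$ ($p{\left(E,I \right)} = 5 - 3 = 2$)
$n{\left(f \right)} = 2 f^{2}$
$\frac{n{\left(- 2 \left(-7 - 4\right) \right)}}{m} = \frac{2 \left(- 2 \left(-7 - 4\right)\right)^{2}}{97648} = 2 \left(\left(-2\right) \left(-11\right)\right)^{2} \cdot \frac{1}{97648} = 2 \cdot 22^{2} \cdot \frac{1}{97648} = 2 \cdot 484 \cdot \frac{1}{97648} = 968 \cdot \frac{1}{97648} = \frac{121}{12206}$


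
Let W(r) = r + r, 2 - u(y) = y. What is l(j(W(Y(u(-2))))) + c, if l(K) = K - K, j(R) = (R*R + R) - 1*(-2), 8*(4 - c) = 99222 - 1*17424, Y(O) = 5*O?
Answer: -40883/4 ≈ -10221.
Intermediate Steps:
u(y) = 2 - y
W(r) = 2*r
c = -40883/4 (c = 4 - (99222 - 1*17424)/8 = 4 - (99222 - 17424)/8 = 4 - ⅛*81798 = 4 - 40899/4 = -40883/4 ≈ -10221.)
j(R) = 2 + R + R² (j(R) = (R² + R) + 2 = (R + R²) + 2 = 2 + R + R²)
l(K) = 0
l(j(W(Y(u(-2))))) + c = 0 - 40883/4 = -40883/4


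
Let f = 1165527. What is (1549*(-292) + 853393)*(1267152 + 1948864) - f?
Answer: 1289894611833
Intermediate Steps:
(1549*(-292) + 853393)*(1267152 + 1948864) - f = (1549*(-292) + 853393)*(1267152 + 1948864) - 1*1165527 = (-452308 + 853393)*3216016 - 1165527 = 401085*3216016 - 1165527 = 1289895777360 - 1165527 = 1289894611833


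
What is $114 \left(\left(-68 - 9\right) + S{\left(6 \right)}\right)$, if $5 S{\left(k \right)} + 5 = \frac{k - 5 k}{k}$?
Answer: $- \frac{44916}{5} \approx -8983.2$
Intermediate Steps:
$S{\left(k \right)} = - \frac{9}{5}$ ($S{\left(k \right)} = -1 + \frac{\left(k - 5 k\right) \frac{1}{k}}{5} = -1 + \frac{- 4 k \frac{1}{k}}{5} = -1 + \frac{1}{5} \left(-4\right) = -1 - \frac{4}{5} = - \frac{9}{5}$)
$114 \left(\left(-68 - 9\right) + S{\left(6 \right)}\right) = 114 \left(\left(-68 - 9\right) - \frac{9}{5}\right) = 114 \left(-77 - \frac{9}{5}\right) = 114 \left(- \frac{394}{5}\right) = - \frac{44916}{5}$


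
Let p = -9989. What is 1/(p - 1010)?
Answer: -1/10999 ≈ -9.0917e-5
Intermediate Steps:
1/(p - 1010) = 1/(-9989 - 1010) = 1/(-10999) = -1/10999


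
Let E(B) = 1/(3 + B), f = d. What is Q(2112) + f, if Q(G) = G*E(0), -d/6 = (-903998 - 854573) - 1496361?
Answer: 19530296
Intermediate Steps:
d = 19529592 (d = -6*((-903998 - 854573) - 1496361) = -6*(-1758571 - 1496361) = -6*(-3254932) = 19529592)
f = 19529592
Q(G) = G/3 (Q(G) = G/(3 + 0) = G/3)
Q(2112) + f = (1/3)*2112 + 19529592 = 704 + 19529592 = 19530296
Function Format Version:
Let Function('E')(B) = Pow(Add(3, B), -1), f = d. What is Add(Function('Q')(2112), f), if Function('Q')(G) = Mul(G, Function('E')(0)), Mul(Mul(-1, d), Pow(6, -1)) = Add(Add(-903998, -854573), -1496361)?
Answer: 19530296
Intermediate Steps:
d = 19529592 (d = Mul(-6, Add(Add(-903998, -854573), -1496361)) = Mul(-6, Add(-1758571, -1496361)) = Mul(-6, -3254932) = 19529592)
f = 19529592
Function('Q')(G) = Mul(Rational(1, 3), G) (Function('Q')(G) = Mul(G, Pow(Add(3, 0), -1)) = Mul(G, Pow(3, -1)) = Mul(G, Rational(1, 3)) = Mul(Rational(1, 3), G))
Add(Function('Q')(2112), f) = Add(Mul(Rational(1, 3), 2112), 19529592) = Add(704, 19529592) = 19530296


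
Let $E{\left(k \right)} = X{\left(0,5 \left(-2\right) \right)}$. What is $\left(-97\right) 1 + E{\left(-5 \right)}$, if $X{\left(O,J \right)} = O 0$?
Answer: $-97$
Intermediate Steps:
$X{\left(O,J \right)} = 0$
$E{\left(k \right)} = 0$
$\left(-97\right) 1 + E{\left(-5 \right)} = \left(-97\right) 1 + 0 = -97 + 0 = -97$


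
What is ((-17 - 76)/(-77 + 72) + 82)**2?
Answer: 253009/25 ≈ 10120.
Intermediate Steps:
((-17 - 76)/(-77 + 72) + 82)**2 = (-93/(-5) + 82)**2 = (-93*(-1/5) + 82)**2 = (93/5 + 82)**2 = (503/5)**2 = 253009/25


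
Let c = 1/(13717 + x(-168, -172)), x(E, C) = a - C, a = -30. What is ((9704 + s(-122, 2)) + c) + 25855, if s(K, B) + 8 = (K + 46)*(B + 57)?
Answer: 430557554/13859 ≈ 31067.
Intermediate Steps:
x(E, C) = -30 - C
s(K, B) = -8 + (46 + K)*(57 + B) (s(K, B) = -8 + (K + 46)*(B + 57) = -8 + (46 + K)*(57 + B))
c = 1/13859 (c = 1/(13717 + (-30 - 1*(-172))) = 1/(13717 + (-30 + 172)) = 1/(13717 + 142) = 1/13859 ≈ 7.2155e-5)
((9704 + s(-122, 2)) + c) + 25855 = ((9704 + (2614 + 46*2 + 57*(-122) + 2*(-122))) + 1/13859) + 25855 = ((9704 + (2614 + 92 - 6954 - 244)) + 1/13859) + 25855 = ((9704 - 4492) + 1/13859) + 25855 = (5212 + 1/13859) + 25855 = 72233109/13859 + 25855 = 430557554/13859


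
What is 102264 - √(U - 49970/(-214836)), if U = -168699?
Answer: 102264 - I*√1946552105873346/107418 ≈ 1.0226e+5 - 410.73*I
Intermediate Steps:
102264 - √(U - 49970/(-214836)) = 102264 - √(-168699 - 49970/(-214836)) = 102264 - √(-168699 - 49970*(-1/214836)) = 102264 - √(-168699 + 24985/107418) = 102264 - √(-18121284197/107418) = 102264 - I*√1946552105873346/107418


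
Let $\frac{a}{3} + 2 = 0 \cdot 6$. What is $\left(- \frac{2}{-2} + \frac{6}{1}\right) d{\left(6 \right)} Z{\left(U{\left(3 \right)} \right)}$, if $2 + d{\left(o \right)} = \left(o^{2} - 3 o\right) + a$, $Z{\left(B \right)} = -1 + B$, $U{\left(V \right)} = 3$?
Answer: $140$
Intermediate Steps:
$a = -6$ ($a = -6 + 3 \cdot 0 \cdot 6 = -6 + 3 \cdot 0 = -6 + 0 = -6$)
$d{\left(o \right)} = -8 + o^{2} - 3 o$ ($d{\left(o \right)} = -2 - \left(6 - o^{2} + 3 o\right) = -8 + o^{2} - 3 o$)
$\left(- \frac{2}{-2} + \frac{6}{1}\right) d{\left(6 \right)} Z{\left(U{\left(3 \right)} \right)} = \left(- \frac{2}{-2} + \frac{6}{1}\right) \left(-8 + 6^{2} - 18\right) \left(-1 + 3\right) = \left(\left(-2\right) \left(- \frac{1}{2}\right) + 6 \cdot 1\right) \left(-8 + 36 - 18\right) 2 = \left(1 + 6\right) 10 \cdot 2 = 7 \cdot 10 \cdot 2 = 70 \cdot 2 = 140$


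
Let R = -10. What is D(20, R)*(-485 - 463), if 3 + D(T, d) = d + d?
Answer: 21804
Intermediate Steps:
D(T, d) = -3 + 2*d (D(T, d) = -3 + (d + d) = -3 + 2*d)
D(20, R)*(-485 - 463) = (-3 + 2*(-10))*(-485 - 463) = (-3 - 20)*(-948) = -23*(-948) = 21804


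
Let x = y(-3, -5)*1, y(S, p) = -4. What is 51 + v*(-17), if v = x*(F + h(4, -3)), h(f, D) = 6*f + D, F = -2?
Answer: 1343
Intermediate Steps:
h(f, D) = D + 6*f
x = -4 (x = -4*1 = -4)
v = -76 (v = -4*(-2 + (-3 + 6*4)) = -4*(-2 + (-3 + 24)) = -4*(-2 + 21) = -4*19 = -76)
51 + v*(-17) = 51 - 76*(-17) = 51 + 1292 = 1343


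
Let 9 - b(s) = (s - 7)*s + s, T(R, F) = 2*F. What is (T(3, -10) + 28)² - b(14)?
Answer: 167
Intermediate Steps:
b(s) = 9 - s - s*(-7 + s) (b(s) = 9 - ((s - 7)*s + s) = 9 - ((-7 + s)*s + s) = 9 - (s*(-7 + s) + s) = 9 - (s + s*(-7 + s)) = 9 + (-s - s*(-7 + s)) = 9 - s - s*(-7 + s))
(T(3, -10) + 28)² - b(14) = (2*(-10) + 28)² - (9 - 1*14² + 6*14) = (-20 + 28)² - (9 - 1*196 + 84) = 8² - (9 - 196 + 84) = 64 - 1*(-103) = 64 + 103 = 167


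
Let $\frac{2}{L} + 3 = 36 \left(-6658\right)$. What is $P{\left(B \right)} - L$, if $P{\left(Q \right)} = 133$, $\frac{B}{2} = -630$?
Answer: $\frac{31878905}{239691} \approx 133.0$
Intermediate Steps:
$B = -1260$ ($B = 2 \left(-630\right) = -1260$)
$L = - \frac{2}{239691}$ ($L = \frac{2}{-3 + 36 \left(-6658\right)} = \frac{2}{-3 - 239688} = \frac{2}{-239691} = 2 \left(- \frac{1}{239691}\right) = - \frac{2}{239691} \approx -8.3441 \cdot 10^{-6}$)
$P{\left(B \right)} - L = 133 - - \frac{2}{239691} = 133 + \frac{2}{239691} = \frac{31878905}{239691}$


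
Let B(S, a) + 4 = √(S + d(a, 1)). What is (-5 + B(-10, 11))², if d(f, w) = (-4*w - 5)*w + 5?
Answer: (9 - I*√14)² ≈ 67.0 - 67.35*I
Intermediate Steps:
d(f, w) = 5 + w*(-5 - 4*w) (d(f, w) = (-5 - 4*w)*w + 5 = w*(-5 - 4*w) + 5 = 5 + w*(-5 - 4*w))
B(S, a) = -4 + √(-4 + S) (B(S, a) = -4 + √(S + (5 - 5*1 - 4*1²)) = -4 + √(S + (5 - 5 - 4*1)) = -4 + √(S + (5 - 5 - 4)) = -4 + √(S - 4) = -4 + √(-4 + S))
(-5 + B(-10, 11))² = (-5 + (-4 + √(-4 - 10)))² = (-5 + (-4 + √(-14)))² = (-5 + (-4 + I*√14))² = (-9 + I*√14)²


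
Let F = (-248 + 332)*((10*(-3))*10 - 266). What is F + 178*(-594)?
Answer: -153276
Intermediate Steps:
F = -47544 (F = 84*(-30*10 - 266) = 84*(-300 - 266) = 84*(-566) = -47544)
F + 178*(-594) = -47544 + 178*(-594) = -47544 - 105732 = -153276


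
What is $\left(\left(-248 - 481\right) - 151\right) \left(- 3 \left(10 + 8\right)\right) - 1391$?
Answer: $46129$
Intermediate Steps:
$\left(\left(-248 - 481\right) - 151\right) \left(- 3 \left(10 + 8\right)\right) - 1391 = \left(-729 - 151\right) \left(\left(-3\right) 18\right) - 1391 = \left(-880\right) \left(-54\right) - 1391 = 47520 - 1391 = 46129$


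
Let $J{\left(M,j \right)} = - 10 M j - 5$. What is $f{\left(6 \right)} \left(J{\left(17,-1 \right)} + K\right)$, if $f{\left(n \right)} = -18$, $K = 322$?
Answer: $-8766$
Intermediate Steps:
$J{\left(M,j \right)} = -5 - 10 M j$ ($J{\left(M,j \right)} = - 10 M j - 5 = -5 - 10 M j$)
$f{\left(6 \right)} \left(J{\left(17,-1 \right)} + K\right) = - 18 \left(\left(-5 - 170 \left(-1\right)\right) + 322\right) = - 18 \left(\left(-5 + 170\right) + 322\right) = - 18 \left(165 + 322\right) = \left(-18\right) 487 = -8766$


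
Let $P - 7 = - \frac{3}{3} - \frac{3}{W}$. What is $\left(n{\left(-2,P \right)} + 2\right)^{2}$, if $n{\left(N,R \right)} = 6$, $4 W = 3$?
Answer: $64$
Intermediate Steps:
$W = \frac{3}{4}$ ($W = \frac{1}{4} \cdot 3 = \frac{3}{4} \approx 0.75$)
$P = 2$ ($P = 7 - \left(1 + 4\right) = 7 - 5 = 2$)
$\left(n{\left(-2,P \right)} + 2\right)^{2} = \left(6 + 2\right)^{2} = 8^{2} = 64$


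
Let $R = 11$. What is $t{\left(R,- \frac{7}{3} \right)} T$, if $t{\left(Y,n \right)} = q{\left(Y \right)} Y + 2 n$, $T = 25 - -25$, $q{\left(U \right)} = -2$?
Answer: $- \frac{4000}{3} \approx -1333.3$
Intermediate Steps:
$T = 50$ ($T = 25 + 25 = 50$)
$t{\left(Y,n \right)} = - 2 Y + 2 n$
$t{\left(R,- \frac{7}{3} \right)} T = \left(\left(-2\right) 11 + 2 \left(- \frac{7}{3}\right)\right) 50 = \left(-22 + 2 \left(\left(-7\right) \frac{1}{3}\right)\right) 50 = \left(-22 + 2 \left(- \frac{7}{3}\right)\right) 50 = \left(-22 - \frac{14}{3}\right) 50 = \left(- \frac{80}{3}\right) 50 = - \frac{4000}{3}$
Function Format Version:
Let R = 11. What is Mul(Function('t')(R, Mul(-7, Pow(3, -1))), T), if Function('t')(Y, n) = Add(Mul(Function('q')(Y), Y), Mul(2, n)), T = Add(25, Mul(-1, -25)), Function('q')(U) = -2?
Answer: Rational(-4000, 3) ≈ -1333.3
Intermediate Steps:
T = 50 (T = Add(25, 25) = 50)
Function('t')(Y, n) = Add(Mul(-2, Y), Mul(2, n))
Mul(Function('t')(R, Mul(-7, Pow(3, -1))), T) = Mul(Add(Mul(-2, 11), Mul(2, Mul(-7, Pow(3, -1)))), 50) = Mul(Add(-22, Mul(2, Mul(-7, Rational(1, 3)))), 50) = Mul(Add(-22, Mul(2, Rational(-7, 3))), 50) = Mul(Add(-22, Rational(-14, 3)), 50) = Mul(Rational(-80, 3), 50) = Rational(-4000, 3)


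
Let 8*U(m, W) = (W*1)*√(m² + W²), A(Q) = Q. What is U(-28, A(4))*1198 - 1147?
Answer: -1147 + 11980*√2 ≈ 15795.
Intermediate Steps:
U(m, W) = W*√(W² + m²)/8 (U(m, W) = ((W*1)*√(m² + W²))/8 = (W*√(W² + m²))/8 = W*√(W² + m²)/8)
U(-28, A(4))*1198 - 1147 = ((⅛)*4*√(4² + (-28)²))*1198 - 1147 = ((⅛)*4*√(16 + 784))*1198 - 1147 = ((⅛)*4*√800)*1198 - 1147 = ((⅛)*4*(20*√2))*1198 - 1147 = (10*√2)*1198 - 1147 = 11980*√2 - 1147 = -1147 + 11980*√2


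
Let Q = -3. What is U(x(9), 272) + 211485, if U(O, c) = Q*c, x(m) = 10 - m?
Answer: 210669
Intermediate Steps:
U(O, c) = -3*c
U(x(9), 272) + 211485 = -3*272 + 211485 = -816 + 211485 = 210669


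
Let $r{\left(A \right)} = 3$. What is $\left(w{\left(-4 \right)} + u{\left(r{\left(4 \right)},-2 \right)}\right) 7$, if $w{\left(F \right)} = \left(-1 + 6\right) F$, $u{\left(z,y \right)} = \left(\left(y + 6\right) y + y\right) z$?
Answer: $-350$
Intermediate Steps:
$u{\left(z,y \right)} = z \left(y + y \left(6 + y\right)\right)$ ($u{\left(z,y \right)} = \left(\left(6 + y\right) y + y\right) z = \left(y \left(6 + y\right) + y\right) z = \left(y + y \left(6 + y\right)\right) z = z \left(y + y \left(6 + y\right)\right)$)
$w{\left(F \right)} = 5 F$
$\left(w{\left(-4 \right)} + u{\left(r{\left(4 \right)},-2 \right)}\right) 7 = \left(5 \left(-4\right) - 6 \left(7 - 2\right)\right) 7 = \left(-20 - 6 \cdot 5\right) 7 = \left(-20 - 30\right) 7 = \left(-50\right) 7 = -350$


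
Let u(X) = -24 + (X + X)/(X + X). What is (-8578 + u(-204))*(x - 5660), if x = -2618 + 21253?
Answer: -111597975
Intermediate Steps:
u(X) = -23 (u(X) = -24 + (2*X)/((2*X)) = -24 + (2*X)*(1/(2*X)) = -24 + 1 = -23)
x = 18635
(-8578 + u(-204))*(x - 5660) = (-8578 - 23)*(18635 - 5660) = -8601*12975 = -111597975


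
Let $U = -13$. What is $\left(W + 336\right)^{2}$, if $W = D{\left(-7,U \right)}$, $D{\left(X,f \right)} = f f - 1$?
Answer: $254016$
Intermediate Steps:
$D{\left(X,f \right)} = -1 + f^{2}$ ($D{\left(X,f \right)} = f^{2} - 1 = -1 + f^{2}$)
$W = 168$ ($W = -1 + \left(-13\right)^{2} = -1 + 169 = 168$)
$\left(W + 336\right)^{2} = \left(168 + 336\right)^{2} = 504^{2} = 254016$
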